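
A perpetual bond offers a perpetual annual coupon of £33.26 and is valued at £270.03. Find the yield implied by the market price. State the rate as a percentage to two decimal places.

12.32%

P = C/r ⇒ r = C/P = £33.26/£270.03 = 0.123171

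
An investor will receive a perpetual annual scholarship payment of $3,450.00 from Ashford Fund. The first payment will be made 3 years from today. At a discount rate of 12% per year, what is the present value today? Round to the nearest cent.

Value at end of year 2: C / r = $3,450.00 / 0.12 = $28,750.0000
Discount to today: PV = $28,750.0000 / (1 + 0.12)^2 = $28,750.0000 / 1.254400 = $22,919.32

$22919.32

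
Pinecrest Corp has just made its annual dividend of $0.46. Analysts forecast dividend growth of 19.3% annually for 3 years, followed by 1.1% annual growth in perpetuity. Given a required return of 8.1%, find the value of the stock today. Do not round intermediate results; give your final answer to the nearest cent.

D_1 = 0.54878
D_2 = 0.65469
D_3 = 0.78105
Terminal value at year 3: TV = D_3×(1+g_2)/(r−g_2) = 0.78964/0.07 = 11.28060
P_0 = D_1/(1+r)^1 + D_2/(1+r)^2 + D_3/(1+r)^3 + TV/(1+r)^3
    = 0.50766 + 0.56026 + 0.61830 + 8.93008 = 10.61630

$10.62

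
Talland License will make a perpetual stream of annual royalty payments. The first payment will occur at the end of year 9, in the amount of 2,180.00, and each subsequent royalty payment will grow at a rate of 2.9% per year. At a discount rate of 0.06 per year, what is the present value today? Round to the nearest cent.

44121.26

Value at end of year 8: C₁ / (r − g) = 2,180.00 / (0.06 − 0.029) = 70,322.5806
Discount to today: PV = 70,322.5806 / (1 + 0.06)^8 = 70,322.5806 / 1.593848 = 44,121.26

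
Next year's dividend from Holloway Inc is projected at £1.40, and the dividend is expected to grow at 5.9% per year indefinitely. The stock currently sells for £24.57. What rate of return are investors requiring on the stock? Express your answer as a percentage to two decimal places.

P = D₁/(r − g) ⇒ r = D₁/P + g = £1.4000/£24.57 + 0.059 = 0.056980 + 0.059 = 0.115980

11.60%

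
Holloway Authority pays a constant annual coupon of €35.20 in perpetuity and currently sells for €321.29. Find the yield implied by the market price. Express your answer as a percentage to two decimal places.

10.96%

P = C/r ⇒ r = C/P = €35.20/€321.29 = 0.109558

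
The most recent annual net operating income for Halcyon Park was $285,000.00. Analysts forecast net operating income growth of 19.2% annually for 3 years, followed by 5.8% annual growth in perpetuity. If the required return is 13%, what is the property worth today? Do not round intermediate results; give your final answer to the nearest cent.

$5868070.96

D_1 = 339720.00000
D_2 = 404946.24000
D_3 = 482695.91808
Terminal value at year 3: TV = D_3×(1+g_2)/(r−g_2) = 510692.28133/0.072 = 7092948.35179
P_0 = D_1/(1+r)^1 + D_2/(1+r)^2 + D_3/(1+r)^3 + TV/(1+r)^3
    = 300637.16814 + 317132.30480 + 334532.48436 + 4915769.00623 = 5868070.96353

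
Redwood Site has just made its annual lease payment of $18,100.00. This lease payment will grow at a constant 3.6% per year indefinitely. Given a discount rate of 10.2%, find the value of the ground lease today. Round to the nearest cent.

D₁ = D₀ × (1 + g) = $18,100.00 × 1.036 = $18,751.6000
Growing perpetuity: P = D₁ / (r − g) = $18,751.6000 / (0.102 − 0.036) = $284,115.15

$284115.15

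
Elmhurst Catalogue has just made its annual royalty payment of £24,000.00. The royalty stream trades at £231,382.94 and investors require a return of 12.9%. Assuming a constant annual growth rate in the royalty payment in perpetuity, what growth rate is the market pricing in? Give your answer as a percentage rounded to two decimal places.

2.29%

P = D₀(1+g)/(r−g) ⇒ P(r−g) = D₀(1+g) ⇒ g(P+D₀) = P·r − D₀
g = (P·r − D₀)/(P + D₀) = (£231,382.94×0.129 − £24,000.00) / (£231,382.94 + £24,000.00) = 0.022901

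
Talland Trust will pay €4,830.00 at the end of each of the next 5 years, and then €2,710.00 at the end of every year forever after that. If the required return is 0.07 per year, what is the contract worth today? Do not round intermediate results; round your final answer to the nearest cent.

PV of 5-year annuity: €4,830.00 × [1 − (1+0.07)^−5] / 0.07 = 19803.95362
Perpetuity value at year 5: €2,710.00 / 0.07 = 38714.28571
PV of perpetuity: 38714.28571 / (1+0.07)^5 = 27602.75066
Total PV = 19803.95362 + 27602.75066 = 47406.70428

€47406.70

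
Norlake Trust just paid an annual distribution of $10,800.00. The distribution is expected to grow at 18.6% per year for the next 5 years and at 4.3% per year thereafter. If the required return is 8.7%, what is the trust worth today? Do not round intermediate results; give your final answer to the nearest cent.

$466523.40

D_1 = 12808.80000
D_2 = 15191.23680
D_3 = 18016.80684
D_4 = 21367.93292
D_5 = 25342.36844
Terminal value at year 5: TV = D_5×(1+g_2)/(r−g_2) = 26432.09028/0.044 = 600729.32463
P_0 = D_1/(1+r)^1 + D_2/(1+r)^2 + D_3/(1+r)^3 + D_4/(1+r)^4 + D_5/(1+r)^5 + TV/(1+r)^5
    = 11783.62466 + 12856.83426 + 14027.78789 + 15305.38770 + 16699.34666 + 395850.42189 = 466523.40305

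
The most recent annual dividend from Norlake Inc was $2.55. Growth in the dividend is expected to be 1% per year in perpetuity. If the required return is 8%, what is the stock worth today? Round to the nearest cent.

$36.79

D₁ = D₀ × (1 + g) = $2.55 × 1.01 = $2.5755
Growing perpetuity: P = D₁ / (r − g) = $2.5755 / (0.08 − 0.01) = $36.79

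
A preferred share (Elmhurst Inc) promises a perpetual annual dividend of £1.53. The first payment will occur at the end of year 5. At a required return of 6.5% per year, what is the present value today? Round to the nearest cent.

£18.30

Value at end of year 4: C / r = £1.53 / 0.065 = £23.5385
Discount to today: PV = £23.5385 / (1 + 0.065)^4 = £23.5385 / 1.286466 = £18.30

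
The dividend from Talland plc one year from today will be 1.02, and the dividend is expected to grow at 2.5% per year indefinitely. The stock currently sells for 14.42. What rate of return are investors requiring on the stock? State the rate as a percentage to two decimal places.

9.57%

P = D₁/(r − g) ⇒ r = D₁/P + g = 1.0200/14.42 + 0.025 = 0.070735 + 0.025 = 0.095735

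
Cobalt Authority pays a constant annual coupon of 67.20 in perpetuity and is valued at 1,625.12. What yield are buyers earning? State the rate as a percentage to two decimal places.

P = C/r ⇒ r = C/P = 67.20/1,625.12 = 0.041351

4.14%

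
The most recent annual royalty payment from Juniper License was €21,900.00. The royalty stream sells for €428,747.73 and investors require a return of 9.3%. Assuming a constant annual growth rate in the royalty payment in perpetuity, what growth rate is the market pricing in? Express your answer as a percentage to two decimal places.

3.99%

P = D₀(1+g)/(r−g) ⇒ P(r−g) = D₀(1+g) ⇒ g(P+D₀) = P·r − D₀
g = (P·r − D₀)/(P + D₀) = (€428,747.73×0.093 − €21,900.00) / (€428,747.73 + €21,900.00) = 0.039884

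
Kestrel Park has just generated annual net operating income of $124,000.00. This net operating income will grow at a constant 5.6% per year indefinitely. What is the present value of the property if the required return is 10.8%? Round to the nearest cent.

$2518153.85

D₁ = D₀ × (1 + g) = $124,000.00 × 1.056 = $130,944.0000
Growing perpetuity: P = D₁ / (r − g) = $130,944.0000 / (0.108 − 0.056) = $2,518,153.85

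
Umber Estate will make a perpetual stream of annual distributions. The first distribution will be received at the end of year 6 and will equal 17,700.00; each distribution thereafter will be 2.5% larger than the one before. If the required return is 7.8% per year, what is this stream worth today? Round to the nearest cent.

229405.38

Value at end of year 5: C₁ / (r − g) = 17,700.00 / (0.078 − 0.025) = 333,962.2642
Discount to today: PV = 333,962.2642 / (1 + 0.078)^5 = 333,962.2642 / 1.455773 = 229,405.38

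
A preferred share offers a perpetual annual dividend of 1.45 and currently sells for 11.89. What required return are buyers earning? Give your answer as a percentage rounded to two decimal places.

P = C/r ⇒ r = C/P = 1.45/11.89 = 0.121951

12.20%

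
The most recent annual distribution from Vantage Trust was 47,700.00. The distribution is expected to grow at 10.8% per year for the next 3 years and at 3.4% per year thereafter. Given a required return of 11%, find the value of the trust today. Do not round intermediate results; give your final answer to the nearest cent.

D_1 = 52851.60000
D_2 = 58559.57280
D_3 = 64884.00666
Terminal value at year 3: TV = D_3×(1+g_2)/(r−g_2) = 67090.06289/0.076 = 882763.98538
P_0 = D_1/(1+r)^1 + D_2/(1+r)^2 + D_3/(1+r)^3 + TV/(1+r)^3
    = 47614.05405 + 47528.26297 + 47442.62646 + 645469.41783 = 788054.36131

788054.36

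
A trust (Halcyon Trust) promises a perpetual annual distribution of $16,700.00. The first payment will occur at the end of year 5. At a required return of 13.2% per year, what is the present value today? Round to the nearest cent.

$77047.20

Value at end of year 4: C / r = $16,700.00 / 0.132 = $126,515.1515
Discount to today: PV = $126,515.1515 / (1 + 0.132)^4 = $126,515.1515 / 1.642047 = $77,047.20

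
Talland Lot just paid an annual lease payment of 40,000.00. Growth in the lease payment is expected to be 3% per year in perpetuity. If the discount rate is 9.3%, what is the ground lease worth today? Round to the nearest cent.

653968.25

D₁ = D₀ × (1 + g) = 40,000.00 × 1.03 = 41,200.0000
Growing perpetuity: P = D₁ / (r − g) = 41,200.0000 / (0.093 − 0.03) = 653,968.25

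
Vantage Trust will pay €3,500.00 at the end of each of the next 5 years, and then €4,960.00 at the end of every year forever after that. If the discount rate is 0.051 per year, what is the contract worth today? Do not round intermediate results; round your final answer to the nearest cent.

PV of 5-year annuity: €3,500.00 × [1 − (1+0.051)^−5] / 0.051 = 15111.37174
Perpetuity value at year 5: €4,960.00 / 0.051 = 97254.90196
PV of perpetuity: 97254.90196 / (1+0.051)^5 = 75839.92944
Total PV = 15111.37174 + 75839.92944 = 90951.30118

€90951.30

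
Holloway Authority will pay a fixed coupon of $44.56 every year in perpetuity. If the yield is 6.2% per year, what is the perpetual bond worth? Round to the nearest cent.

Level perpetuity: PV = C / r = $44.56 / 0.062 = $718.71

$718.71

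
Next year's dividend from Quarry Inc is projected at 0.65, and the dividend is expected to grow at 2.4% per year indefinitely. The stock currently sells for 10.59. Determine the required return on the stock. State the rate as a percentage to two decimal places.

8.54%

P = D₁/(r − g) ⇒ r = D₁/P + g = 0.6500/10.59 + 0.024 = 0.061379 + 0.024 = 0.085379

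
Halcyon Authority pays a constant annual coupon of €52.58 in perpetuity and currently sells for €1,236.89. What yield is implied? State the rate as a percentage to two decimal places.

4.25%

P = C/r ⇒ r = C/P = €52.58/€1,236.89 = 0.042510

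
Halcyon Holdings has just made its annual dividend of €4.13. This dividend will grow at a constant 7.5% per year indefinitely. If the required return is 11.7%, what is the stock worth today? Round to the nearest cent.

D₁ = D₀ × (1 + g) = €4.13 × 1.075 = €4.4398
Growing perpetuity: P = D₁ / (r − g) = €4.4398 / (0.117 − 0.075) = €105.71

€105.71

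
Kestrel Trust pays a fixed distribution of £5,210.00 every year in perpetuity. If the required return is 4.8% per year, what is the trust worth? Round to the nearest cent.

£108541.67

Level perpetuity: PV = C / r = £5,210.00 / 0.048 = £108,541.67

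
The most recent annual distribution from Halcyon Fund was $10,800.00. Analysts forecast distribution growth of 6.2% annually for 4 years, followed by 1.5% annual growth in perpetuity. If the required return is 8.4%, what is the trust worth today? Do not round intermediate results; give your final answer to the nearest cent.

D_1 = 11469.60000
D_2 = 12180.71520
D_3 = 12935.91954
D_4 = 13737.94655
Terminal value at year 4: TV = D_4×(1+g_2)/(r−g_2) = 13944.01575/0.069 = 202087.18482
P_0 = D_1/(1+r)^1 + D_2/(1+r)^2 + D_3/(1+r)^3 + D_4/(1+r)^4 + TV/(1+r)^4
    = 10580.81181 + 10366.07209 + 10155.69055 + 9949.57875 + 146359.74534 = 187411.89853

$187411.90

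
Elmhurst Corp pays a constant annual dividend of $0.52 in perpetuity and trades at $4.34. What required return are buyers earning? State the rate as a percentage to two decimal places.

11.98%

P = C/r ⇒ r = C/P = $0.52/$4.34 = 0.119816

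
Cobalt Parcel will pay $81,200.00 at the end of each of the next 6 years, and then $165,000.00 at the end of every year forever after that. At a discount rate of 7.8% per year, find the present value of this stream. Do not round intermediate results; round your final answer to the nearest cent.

PV of 6-year annuity: $81,200.00 × [1 − (1+0.078)^−6] / 0.078 = 377666.28097
Perpetuity value at year 6: $165,000.00 / 0.078 = 2115384.61538
PV of perpetuity: 2115384.61538 / (1+0.078)^6 = 1347959.29075
Total PV = 377666.28097 + 1347959.29075 = 1725625.57172

$1725625.57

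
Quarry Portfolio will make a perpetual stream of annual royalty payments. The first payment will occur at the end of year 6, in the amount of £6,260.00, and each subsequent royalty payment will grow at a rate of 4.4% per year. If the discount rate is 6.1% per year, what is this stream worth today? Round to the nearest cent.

£273872.54

Value at end of year 5: C₁ / (r − g) = £6,260.00 / (0.061 − 0.044) = £368,235.2941
Discount to today: PV = £368,235.2941 / (1 + 0.061)^5 = £368,235.2941 / 1.344550 = £273,872.54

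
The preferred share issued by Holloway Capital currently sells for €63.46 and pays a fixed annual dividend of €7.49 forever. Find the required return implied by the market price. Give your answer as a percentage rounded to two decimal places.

11.80%

P = C/r ⇒ r = C/P = €7.49/€63.46 = 0.118027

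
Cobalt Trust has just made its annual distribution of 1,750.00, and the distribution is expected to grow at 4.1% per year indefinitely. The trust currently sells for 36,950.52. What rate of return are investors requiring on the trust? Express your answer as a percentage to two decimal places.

D₁ = 1,750.00 × 1.041 = 1,821.7500
P = D₁/(r − g) ⇒ r = D₁/P + g = 1,821.7500/36,950.52 + 0.041 = 0.049302 + 0.041 = 0.090302

9.03%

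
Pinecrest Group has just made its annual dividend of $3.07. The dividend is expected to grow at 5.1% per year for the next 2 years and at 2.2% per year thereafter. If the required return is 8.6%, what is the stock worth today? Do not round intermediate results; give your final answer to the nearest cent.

$51.76

D_1 = 3.22657
D_2 = 3.39113
Terminal value at year 2: TV = D_2×(1+g_2)/(r−g_2) = 3.46573/0.064 = 54.15203
P_0 = D_1/(1+r)^1 + D_2/(1+r)^2 + TV/(1+r)^2
    = 2.97106 + 2.87531 + 45.91505 = 51.76142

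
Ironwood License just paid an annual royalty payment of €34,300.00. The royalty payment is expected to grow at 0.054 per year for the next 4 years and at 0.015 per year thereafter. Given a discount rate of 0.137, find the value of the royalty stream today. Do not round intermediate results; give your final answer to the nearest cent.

D_1 = 36152.20000
D_2 = 38104.41880
D_3 = 40162.05742
D_4 = 42330.80852
Terminal value at year 4: TV = D_4×(1+g_2)/(r−g_2) = 42965.77064/0.122 = 352178.44790
P_0 = D_1/(1+r)^1 + D_2/(1+r)^2 + D_3/(1+r)^3 + D_4/(1+r)^4 + TV/(1+r)^4
    = 31796.13017 + 29475.04063 + 27323.38859 + 25328.80525 + 210727.35517 = 324650.71980

€324650.72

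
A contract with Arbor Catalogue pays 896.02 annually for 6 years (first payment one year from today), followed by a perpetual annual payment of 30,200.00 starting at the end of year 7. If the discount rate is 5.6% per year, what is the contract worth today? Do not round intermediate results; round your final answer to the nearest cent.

PV of 6-year annuity: 896.02 × [1 − (1+0.056)^−6] / 0.056 = 4461.94181
Perpetuity value at year 6: 30,200.00 / 0.056 = 539285.71429
PV of perpetuity: 539285.71429 / (1+0.056)^6 = 388897.72874
Total PV = 4461.94181 + 388897.72874 = 393359.67055

393359.67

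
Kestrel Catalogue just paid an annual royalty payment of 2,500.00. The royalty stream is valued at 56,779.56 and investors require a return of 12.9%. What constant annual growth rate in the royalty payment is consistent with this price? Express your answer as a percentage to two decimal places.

P = D₀(1+g)/(r−g) ⇒ P(r−g) = D₀(1+g) ⇒ g(P+D₀) = P·r − D₀
g = (P·r − D₀)/(P + D₀) = (56,779.56×0.129 − 2,500.00) / (56,779.56 + 2,500.00) = 0.081387

8.14%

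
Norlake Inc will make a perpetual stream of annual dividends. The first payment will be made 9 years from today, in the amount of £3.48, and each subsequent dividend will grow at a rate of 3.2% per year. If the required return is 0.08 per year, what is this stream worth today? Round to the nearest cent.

£39.17

Value at end of year 8: C₁ / (r − g) = £3.48 / (0.08 − 0.032) = £72.5000
Discount to today: PV = £72.5000 / (1 + 0.08)^8 = £72.5000 / 1.850930 = £39.17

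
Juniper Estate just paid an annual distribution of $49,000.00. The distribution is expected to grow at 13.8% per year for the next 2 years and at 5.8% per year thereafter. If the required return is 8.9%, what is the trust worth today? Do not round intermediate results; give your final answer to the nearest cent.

$1930915.55

D_1 = 55762.00000
D_2 = 63457.15600
Terminal value at year 2: TV = D_2×(1+g_2)/(r−g_2) = 67137.67105/0.031 = 2165731.32413
P_0 = D_1/(1+r)^1 + D_2/(1+r)^2 + TV/(1+r)^2
    = 51204.77502 + 53508.75480 + 1826202.01862 = 1930915.54845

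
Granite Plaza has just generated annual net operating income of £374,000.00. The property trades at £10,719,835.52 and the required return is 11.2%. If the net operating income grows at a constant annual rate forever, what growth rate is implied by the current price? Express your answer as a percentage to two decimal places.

7.45%

P = D₀(1+g)/(r−g) ⇒ P(r−g) = D₀(1+g) ⇒ g(P+D₀) = P·r − D₀
g = (P·r − D₀)/(P + D₀) = (£10,719,835.52×0.112 − £374,000.00) / (£10,719,835.52 + £374,000.00) = 0.074512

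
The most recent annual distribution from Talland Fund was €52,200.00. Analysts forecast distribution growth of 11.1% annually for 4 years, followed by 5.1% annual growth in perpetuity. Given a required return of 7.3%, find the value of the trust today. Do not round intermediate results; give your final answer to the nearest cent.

€3094162.06

D_1 = 57994.20000
D_2 = 64431.55620
D_3 = 71583.45894
D_4 = 79529.22288
Terminal value at year 4: TV = D_4×(1+g_2)/(r−g_2) = 83585.21325/0.022 = 3799327.87487
P_0 = D_1/(1+r)^1 + D_2/(1+r)^2 + D_3/(1+r)^3 + D_4/(1+r)^4 + TV/(1+r)^4
    = 54048.64865 + 55962.76668 + 57944.67268 + 59996.76733 + 2866209.20286 = 3094162.05820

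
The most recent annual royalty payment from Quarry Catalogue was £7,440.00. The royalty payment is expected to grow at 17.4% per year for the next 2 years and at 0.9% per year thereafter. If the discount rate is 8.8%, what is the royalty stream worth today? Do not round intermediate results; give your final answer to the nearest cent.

£127331.58

D_1 = 8734.56000
D_2 = 10254.37344
Terminal value at year 2: TV = D_2×(1+g_2)/(r−g_2) = 10346.66280/0.079 = 130970.41520
P_0 = D_1/(1+r)^1 + D_2/(1+r)^2 + TV/(1+r)^2
    = 8028.08824 + 8662.66139 + 110640.82707 = 127331.57669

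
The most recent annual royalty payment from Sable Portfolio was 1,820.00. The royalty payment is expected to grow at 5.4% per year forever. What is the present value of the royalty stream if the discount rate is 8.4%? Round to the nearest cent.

D₁ = D₀ × (1 + g) = 1,820.00 × 1.054 = 1,918.2800
Growing perpetuity: P = D₁ / (r − g) = 1,918.2800 / (0.084 − 0.054) = 63,942.67

63942.67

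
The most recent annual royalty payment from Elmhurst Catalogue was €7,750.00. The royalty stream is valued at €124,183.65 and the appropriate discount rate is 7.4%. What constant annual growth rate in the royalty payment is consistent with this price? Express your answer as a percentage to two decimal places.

1.09%

P = D₀(1+g)/(r−g) ⇒ P(r−g) = D₀(1+g) ⇒ g(P+D₀) = P·r − D₀
g = (P·r − D₀)/(P + D₀) = (€124,183.65×0.074 − €7,750.00) / (€124,183.65 + €7,750.00) = 0.010911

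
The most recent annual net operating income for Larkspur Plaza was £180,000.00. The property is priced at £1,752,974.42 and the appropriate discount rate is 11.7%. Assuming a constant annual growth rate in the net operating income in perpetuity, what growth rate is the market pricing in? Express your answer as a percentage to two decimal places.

1.30%

P = D₀(1+g)/(r−g) ⇒ P(r−g) = D₀(1+g) ⇒ g(P+D₀) = P·r − D₀
g = (P·r − D₀)/(P + D₀) = (£1,752,974.42×0.117 − £180,000.00) / (£1,752,974.42 + £180,000.00) = 0.012984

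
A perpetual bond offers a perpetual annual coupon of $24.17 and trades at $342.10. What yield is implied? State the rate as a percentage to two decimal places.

P = C/r ⇒ r = C/P = $24.17/$342.10 = 0.070652

7.07%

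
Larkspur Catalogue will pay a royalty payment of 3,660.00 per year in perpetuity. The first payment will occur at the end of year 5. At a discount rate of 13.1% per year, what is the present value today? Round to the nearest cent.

17074.95

Value at end of year 4: C / r = 3,660.00 / 0.131 = 27,938.9313
Discount to today: PV = 27,938.9313 / (1 + 0.131)^4 = 27,938.9313 / 1.636253 = 17,074.95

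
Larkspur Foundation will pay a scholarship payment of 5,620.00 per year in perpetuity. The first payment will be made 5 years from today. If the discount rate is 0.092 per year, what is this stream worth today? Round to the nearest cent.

42959.37

Value at end of year 4: C / r = 5,620.00 / 0.092 = 61,086.9565
Discount to today: PV = 61,086.9565 / (1 + 0.092)^4 = 61,086.9565 / 1.421970 = 42,959.37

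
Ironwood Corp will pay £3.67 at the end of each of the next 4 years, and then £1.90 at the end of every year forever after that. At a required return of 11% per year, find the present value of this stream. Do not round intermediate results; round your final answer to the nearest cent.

£22.76

PV of 4-year annuity: £3.67 × [1 − (1+0.11)^−4] / 0.11 = 11.38598
Perpetuity value at year 4: £1.90 / 0.11 = 17.27273
PV of perpetuity: 17.27273 / (1+0.11)^4 = 11.37808
Total PV = 11.38598 + 11.37808 = 22.76406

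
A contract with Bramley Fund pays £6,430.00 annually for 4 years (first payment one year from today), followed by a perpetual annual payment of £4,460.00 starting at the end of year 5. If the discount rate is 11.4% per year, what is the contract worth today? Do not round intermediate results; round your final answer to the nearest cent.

£45182.79

PV of 4-year annuity: £6,430.00 × [1 − (1+0.114)^−4] / 0.114 = 19779.54395
Perpetuity value at year 4: £4,460.00 / 0.114 = 39122.80702
PV of perpetuity: 39122.80702 / (1+0.114)^4 = 25403.24776
Total PV = 19779.54395 + 25403.24776 = 45182.79171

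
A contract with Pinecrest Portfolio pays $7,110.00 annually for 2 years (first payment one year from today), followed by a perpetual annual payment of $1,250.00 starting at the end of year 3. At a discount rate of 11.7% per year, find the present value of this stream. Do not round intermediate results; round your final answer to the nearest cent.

$20626.64

PV of 2-year annuity: $7,110.00 × [1 − (1+0.117)^−2] / 0.117 = 12063.79955
Perpetuity value at year 2: $1,250.00 / 0.117 = 10683.76068
PV of perpetuity: 10683.76068 / (1+0.117)^2 = 8562.83952
Total PV = 12063.79955 + 8562.83952 = 20626.63908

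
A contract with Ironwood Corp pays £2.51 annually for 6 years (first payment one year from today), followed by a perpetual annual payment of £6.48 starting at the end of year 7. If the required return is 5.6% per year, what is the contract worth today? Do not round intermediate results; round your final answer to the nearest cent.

£95.94

PV of 6-year annuity: £2.51 × [1 − (1+0.056)^−6] / 0.056 = 12.49913
Perpetuity value at year 6: £6.48 / 0.056 = 115.71429
PV of perpetuity: 115.71429 / (1+0.056)^6 = 83.44561
Total PV = 12.49913 + 83.44561 = 95.94474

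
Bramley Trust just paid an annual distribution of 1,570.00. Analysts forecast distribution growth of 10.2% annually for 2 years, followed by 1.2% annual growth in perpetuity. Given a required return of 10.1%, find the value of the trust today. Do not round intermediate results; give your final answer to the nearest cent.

D_1 = 1730.14000
D_2 = 1906.61428
Terminal value at year 2: TV = D_2×(1+g_2)/(r−g_2) = 1929.49365/0.089 = 21679.70395
P_0 = D_1/(1+r)^1 + D_2/(1+r)^2 + TV/(1+r)^2
    = 1571.42598 + 1572.85325 + 17884.57850 = 21028.85773

21028.86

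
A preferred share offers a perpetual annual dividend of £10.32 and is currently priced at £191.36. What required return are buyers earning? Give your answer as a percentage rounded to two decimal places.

5.39%

P = C/r ⇒ r = C/P = £10.32/£191.36 = 0.053930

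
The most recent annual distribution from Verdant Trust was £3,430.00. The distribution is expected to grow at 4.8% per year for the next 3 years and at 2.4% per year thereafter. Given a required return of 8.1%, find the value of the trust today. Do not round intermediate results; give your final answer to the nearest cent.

£65821.36

D_1 = 3594.64000
D_2 = 3767.18272
D_3 = 3948.00749
Terminal value at year 3: TV = D_3×(1+g_2)/(r−g_2) = 4042.75967/0.057 = 70925.60825
P_0 = D_1/(1+r)^1 + D_2/(1+r)^2 + D_3/(1+r)^3 + TV/(1+r)^3
    = 3325.29140 + 3223.77926 + 3125.36602 + 56146.92640 = 65821.36309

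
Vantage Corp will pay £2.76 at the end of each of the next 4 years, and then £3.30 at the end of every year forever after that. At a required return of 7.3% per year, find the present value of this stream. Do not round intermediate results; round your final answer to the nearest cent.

£43.39

PV of 4-year annuity: £2.76 × [1 − (1+0.073)^−4] / 0.073 = 9.28574
Perpetuity value at year 4: £3.30 / 0.073 = 45.20548
PV of perpetuity: 45.20548 / (1+0.073)^4 = 34.10297
Total PV = 9.28574 + 34.10297 = 43.38871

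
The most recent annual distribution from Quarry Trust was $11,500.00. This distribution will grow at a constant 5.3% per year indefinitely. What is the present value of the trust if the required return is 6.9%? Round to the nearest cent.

D₁ = D₀ × (1 + g) = $11,500.00 × 1.053 = $12,109.5000
Growing perpetuity: P = D₁ / (r − g) = $12,109.5000 / (0.069 − 0.053) = $756,843.75

$756843.75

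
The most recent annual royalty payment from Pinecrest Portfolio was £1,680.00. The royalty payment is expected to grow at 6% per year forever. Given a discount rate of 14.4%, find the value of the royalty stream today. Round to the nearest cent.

£21200.00

D₁ = D₀ × (1 + g) = £1,680.00 × 1.06 = £1,780.8000
Growing perpetuity: P = D₁ / (r − g) = £1,780.8000 / (0.144 − 0.06) = £21,200.00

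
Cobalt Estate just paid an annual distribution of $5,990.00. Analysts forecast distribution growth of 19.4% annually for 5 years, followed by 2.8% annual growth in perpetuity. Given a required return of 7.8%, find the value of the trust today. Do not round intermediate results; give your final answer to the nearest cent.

D_1 = 7152.06000
D_2 = 8539.55964
D_3 = 10196.23421
D_4 = 12174.30365
D_5 = 14536.11855
Terminal value at year 5: TV = D_5×(1+g_2)/(r−g_2) = 14943.12987/0.05 = 298862.59748
P_0 = D_1/(1+r)^1 + D_2/(1+r)^2 + D_3/(1+r)^3 + D_4/(1+r)^4 + D_5/(1+r)^5 + TV/(1+r)^5
    = 6634.56401 + 7348.48741 + 8139.23373 + 9015.06964 + 9985.15135 + 205294.71177 = 246417.21791

$246417.22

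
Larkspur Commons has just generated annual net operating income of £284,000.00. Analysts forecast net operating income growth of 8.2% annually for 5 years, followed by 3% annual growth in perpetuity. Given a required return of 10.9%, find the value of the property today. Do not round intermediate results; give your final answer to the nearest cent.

D_1 = 307288.00000
D_2 = 332485.61600
D_3 = 359749.43651
D_4 = 389248.89031
D_5 = 421167.29931
Terminal value at year 5: TV = D_5×(1+g_2)/(r−g_2) = 433802.31829/0.079 = 5491168.58595
P_0 = D_1/(1+r)^1 + D_2/(1+r)^2 + D_3/(1+r)^3 + D_4/(1+r)^4 + D_5/(1+r)^5 + TV/(1+r)^5
    = 277085.66276 + 270339.66376 + 263757.90458 + 257336.38662 + 251071.20859 + 3273460.06131 = 4593050.88761

£4593050.89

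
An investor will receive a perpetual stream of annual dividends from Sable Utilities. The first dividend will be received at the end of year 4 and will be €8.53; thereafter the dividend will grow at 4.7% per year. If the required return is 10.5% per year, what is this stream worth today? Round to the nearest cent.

€109.00

Value at end of year 3: C₁ / (r − g) = €8.53 / (0.105 − 0.047) = €147.0690
Discount to today: PV = €147.0690 / (1 + 0.105)^3 = €147.0690 / 1.349233 = €109.00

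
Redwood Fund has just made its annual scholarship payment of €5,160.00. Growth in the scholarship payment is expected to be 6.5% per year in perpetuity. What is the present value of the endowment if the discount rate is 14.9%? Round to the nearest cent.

D₁ = D₀ × (1 + g) = €5,160.00 × 1.065 = €5,495.4000
Growing perpetuity: P = D₁ / (r − g) = €5,495.4000 / (0.149 − 0.065) = €65,421.43

€65421.43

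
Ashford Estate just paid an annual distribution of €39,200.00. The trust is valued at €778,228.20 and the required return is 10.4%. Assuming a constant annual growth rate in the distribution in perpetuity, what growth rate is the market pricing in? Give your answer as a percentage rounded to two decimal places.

P = D₀(1+g)/(r−g) ⇒ P(r−g) = D₀(1+g) ⇒ g(P+D₀) = P·r − D₀
g = (P·r − D₀)/(P + D₀) = (€778,228.20×0.104 − €39,200.00) / (€778,228.20 + €39,200.00) = 0.051057

5.11%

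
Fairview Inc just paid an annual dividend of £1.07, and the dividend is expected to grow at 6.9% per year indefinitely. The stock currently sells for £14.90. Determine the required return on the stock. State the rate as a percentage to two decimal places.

D₁ = £1.07 × 1.069 = £1.1438
P = D₁/(r − g) ⇒ r = D₁/P + g = £1.1438/£14.90 + 0.069 = 0.076767 + 0.069 = 0.145767

14.58%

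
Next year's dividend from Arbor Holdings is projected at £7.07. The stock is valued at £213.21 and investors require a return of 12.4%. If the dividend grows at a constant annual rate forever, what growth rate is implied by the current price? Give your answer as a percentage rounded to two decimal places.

P = D₁/(r−g) ⇒ g = r − D₁/P = 0.124 − £7.07/£213.21 = 0.090840

9.08%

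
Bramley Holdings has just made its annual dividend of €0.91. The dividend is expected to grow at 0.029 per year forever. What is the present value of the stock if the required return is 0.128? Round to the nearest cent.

D₁ = D₀ × (1 + g) = €0.91 × 1.029 = €0.9364
Growing perpetuity: P = D₁ / (r − g) = €0.9364 / (0.128 − 0.029) = €9.46

€9.46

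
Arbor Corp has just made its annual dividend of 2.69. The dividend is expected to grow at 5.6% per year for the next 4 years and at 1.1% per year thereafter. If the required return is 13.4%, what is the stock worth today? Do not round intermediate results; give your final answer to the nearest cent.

D_1 = 2.84064
D_2 = 2.99972
D_3 = 3.16770
D_4 = 3.34509
Terminal value at year 4: TV = D_4×(1+g_2)/(r−g_2) = 3.38189/0.123 = 27.49502
P_0 = D_1/(1+r)^1 + D_2/(1+r)^2 + D_3/(1+r)^3 + D_4/(1+r)^4 + TV/(1+r)^4
    = 2.50497 + 2.33267 + 2.17223 + 2.02281 + 16.62654 = 25.65922

25.66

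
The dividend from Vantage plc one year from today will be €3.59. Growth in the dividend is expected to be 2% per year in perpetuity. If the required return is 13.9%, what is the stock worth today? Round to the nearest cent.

Growing perpetuity: P = D₁ / (r − g) = €3.5900 / (0.139 − 0.02) = €30.17

€30.17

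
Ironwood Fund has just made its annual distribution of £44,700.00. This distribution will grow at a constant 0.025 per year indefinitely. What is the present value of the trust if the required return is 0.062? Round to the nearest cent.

£1238310.81

D₁ = D₀ × (1 + g) = £44,700.00 × 1.025 = £45,817.5000
Growing perpetuity: P = D₁ / (r − g) = £45,817.5000 / (0.062 − 0.025) = £1,238,310.81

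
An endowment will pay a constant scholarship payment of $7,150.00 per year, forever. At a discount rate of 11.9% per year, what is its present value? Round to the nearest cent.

Level perpetuity: PV = C / r = $7,150.00 / 0.119 = $60,084.03

$60084.03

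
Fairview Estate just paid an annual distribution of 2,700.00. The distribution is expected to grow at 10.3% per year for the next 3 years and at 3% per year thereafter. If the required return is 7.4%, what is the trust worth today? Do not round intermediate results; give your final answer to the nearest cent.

D_1 = 2978.10000
D_2 = 3284.84430
D_3 = 3623.18326
Terminal value at year 3: TV = D_3×(1+g_2)/(r−g_2) = 3731.87876/0.044 = 84815.42638
P_0 = D_1/(1+r)^1 + D_2/(1+r)^2 + D_3/(1+r)^3 + TV/(1+r)^3
    = 2772.90503 + 2847.77863 + 2924.67395 + 68463.95846 = 77009.31606

77009.32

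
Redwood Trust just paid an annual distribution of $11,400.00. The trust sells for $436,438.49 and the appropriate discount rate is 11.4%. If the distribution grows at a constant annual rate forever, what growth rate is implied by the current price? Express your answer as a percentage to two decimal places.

8.56%

P = D₀(1+g)/(r−g) ⇒ P(r−g) = D₀(1+g) ⇒ g(P+D₀) = P·r − D₀
g = (P·r − D₀)/(P + D₀) = ($436,438.49×0.114 − $11,400.00) / ($436,438.49 + $11,400.00) = 0.085642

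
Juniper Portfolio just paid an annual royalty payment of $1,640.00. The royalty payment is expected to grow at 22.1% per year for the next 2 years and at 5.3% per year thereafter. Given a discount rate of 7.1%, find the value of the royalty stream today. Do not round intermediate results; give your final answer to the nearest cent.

D_1 = 2002.44000
D_2 = 2444.97924
Terminal value at year 2: TV = D_2×(1+g_2)/(r−g_2) = 2574.56314/0.018 = 143031.28554
P_0 = D_1/(1+r)^1 + D_2/(1+r)^2 + TV/(1+r)^2
    = 1869.69188 + 2131.55348 + 124695.87882 = 128697.12418

$128697.12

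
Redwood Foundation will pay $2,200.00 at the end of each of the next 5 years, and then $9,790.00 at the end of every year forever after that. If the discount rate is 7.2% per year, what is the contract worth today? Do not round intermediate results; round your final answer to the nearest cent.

PV of 5-year annuity: $2,200.00 × [1 − (1+0.072)^−5] / 0.072 = 8972.33456
Perpetuity value at year 5: $9,790.00 / 0.072 = 135972.22222
PV of perpetuity: 135972.22222 / (1+0.072)^5 = 96045.33343
Total PV = 8972.33456 + 96045.33343 = 105017.66799

$105017.67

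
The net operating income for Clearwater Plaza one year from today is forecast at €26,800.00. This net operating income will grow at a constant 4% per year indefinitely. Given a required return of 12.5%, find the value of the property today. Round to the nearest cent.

Growing perpetuity: P = D₁ / (r − g) = €26,800.0000 / (0.125 − 0.04) = €315,294.12

€315294.12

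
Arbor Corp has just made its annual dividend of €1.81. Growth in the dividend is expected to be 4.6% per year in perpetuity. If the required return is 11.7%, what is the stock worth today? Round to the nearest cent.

D₁ = D₀ × (1 + g) = €1.81 × 1.046 = €1.8933
Growing perpetuity: P = D₁ / (r − g) = €1.8933 / (0.117 − 0.046) = €26.67

€26.67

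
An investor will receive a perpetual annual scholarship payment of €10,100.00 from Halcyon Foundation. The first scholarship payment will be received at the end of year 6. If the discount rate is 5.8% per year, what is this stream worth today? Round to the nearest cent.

€131360.58

Value at end of year 5: C / r = €10,100.00 / 0.058 = €174,137.9310
Discount to today: PV = €174,137.9310 / (1 + 0.058)^5 = €174,137.9310 / 1.325648 = €131,360.58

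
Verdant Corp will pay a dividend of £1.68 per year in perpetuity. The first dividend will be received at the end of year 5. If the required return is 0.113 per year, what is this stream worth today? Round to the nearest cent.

Value at end of year 4: C / r = £1.68 / 0.113 = £14.8673
Discount to today: PV = £14.8673 / (1 + 0.113)^4 = £14.8673 / 1.534549 = £9.69

£9.69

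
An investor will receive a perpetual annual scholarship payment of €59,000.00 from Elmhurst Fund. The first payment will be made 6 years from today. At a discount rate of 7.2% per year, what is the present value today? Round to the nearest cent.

Value at end of year 5: C / r = €59,000.00 / 0.072 = €819,444.4444
Discount to today: PV = €819,444.4444 / (1 + 0.072)^5 = €819,444.4444 / 1.415709 = €578,822.74

€578822.74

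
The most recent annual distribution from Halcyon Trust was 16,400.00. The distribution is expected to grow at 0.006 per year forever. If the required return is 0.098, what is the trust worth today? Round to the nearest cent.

179330.43

D₁ = D₀ × (1 + g) = 16,400.00 × 1.006 = 16,498.4000
Growing perpetuity: P = D₁ / (r − g) = 16,498.4000 / (0.098 − 0.006) = 179,330.43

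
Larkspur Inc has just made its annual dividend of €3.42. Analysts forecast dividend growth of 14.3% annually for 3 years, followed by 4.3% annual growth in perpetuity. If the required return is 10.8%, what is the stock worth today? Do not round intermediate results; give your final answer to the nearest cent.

D_1 = 3.90906
D_2 = 4.46806
D_3 = 5.10699
Terminal value at year 3: TV = D_3×(1+g_2)/(r−g_2) = 5.32659/0.065 = 81.94751
P_0 = D_1/(1+r)^1 + D_2/(1+r)^2 + D_3/(1+r)^3 + TV/(1+r)^3
    = 3.52803 + 3.63948 + 3.75444 + 60.24437 = 71.16632

€71.17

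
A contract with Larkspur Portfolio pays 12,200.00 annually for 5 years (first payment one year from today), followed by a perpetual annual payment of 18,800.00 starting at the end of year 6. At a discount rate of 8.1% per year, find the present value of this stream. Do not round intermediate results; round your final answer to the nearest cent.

205816.19

PV of 5-year annuity: 12,200.00 × [1 − (1+0.081)^−5] / 0.081 = 48582.94809
Perpetuity value at year 5: 18,800.00 / 0.081 = 232098.76543
PV of perpetuity: 232098.76543 / (1+0.081)^5 = 157233.23887
Total PV = 48582.94809 + 157233.23887 = 205816.18696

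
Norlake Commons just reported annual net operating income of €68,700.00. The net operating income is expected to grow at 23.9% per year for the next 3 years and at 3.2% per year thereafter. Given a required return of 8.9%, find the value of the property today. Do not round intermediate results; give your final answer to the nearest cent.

D_1 = 85119.30000
D_2 = 105462.81270
D_3 = 130668.42494
Terminal value at year 3: TV = D_3×(1+g_2)/(r−g_2) = 134849.81453/0.057 = 2365786.21988
P_0 = D_1/(1+r)^1 + D_2/(1+r)^2 + D_3/(1+r)^3 + TV/(1+r)^3
    = 78162.80992 + 88929.03718 + 101178.21585 + 1831858.22387 = 2100128.28682

€2100128.29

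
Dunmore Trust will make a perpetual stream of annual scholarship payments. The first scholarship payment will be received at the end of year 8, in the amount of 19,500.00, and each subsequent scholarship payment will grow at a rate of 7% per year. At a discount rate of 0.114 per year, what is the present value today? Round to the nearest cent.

208154.40

Value at end of year 7: C₁ / (r − g) = 19,500.00 / (0.114 − 0.07) = 443,181.8182
Discount to today: PV = 443,181.8182 / (1 + 0.114)^7 = 443,181.8182 / 2.129101 = 208,154.40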